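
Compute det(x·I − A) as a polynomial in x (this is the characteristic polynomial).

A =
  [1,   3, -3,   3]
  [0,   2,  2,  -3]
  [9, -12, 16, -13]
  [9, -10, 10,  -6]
x^4 - 13*x^3 + 60*x^2 - 112*x + 64

Expanding det(x·I − A) (e.g. by cofactor expansion or by noting that A is similar to its Jordan form J, which has the same characteristic polynomial as A) gives
  χ_A(x) = x^4 - 13*x^3 + 60*x^2 - 112*x + 64
which factors as (x - 4)^3*(x - 1). The eigenvalues (with algebraic multiplicities) are λ = 1 with multiplicity 1, λ = 4 with multiplicity 3.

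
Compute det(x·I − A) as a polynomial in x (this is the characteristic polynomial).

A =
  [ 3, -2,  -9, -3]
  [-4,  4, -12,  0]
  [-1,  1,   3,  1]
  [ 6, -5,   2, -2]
x^4 - 8*x^3 + 24*x^2 - 32*x + 16

Expanding det(x·I − A) (e.g. by cofactor expansion or by noting that A is similar to its Jordan form J, which has the same characteristic polynomial as A) gives
  χ_A(x) = x^4 - 8*x^3 + 24*x^2 - 32*x + 16
which factors as (x - 2)^4. The eigenvalues (with algebraic multiplicities) are λ = 2 with multiplicity 4.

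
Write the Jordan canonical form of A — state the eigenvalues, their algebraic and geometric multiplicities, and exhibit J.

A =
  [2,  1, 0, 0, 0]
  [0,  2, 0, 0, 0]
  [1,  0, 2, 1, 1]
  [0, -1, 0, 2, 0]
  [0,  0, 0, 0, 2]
J_2(2) ⊕ J_2(2) ⊕ J_1(2)

The characteristic polynomial is
  det(x·I − A) = x^5 - 10*x^4 + 40*x^3 - 80*x^2 + 80*x - 32 = (x - 2)^5

Eigenvalues and multiplicities (the geometric multiplicity of λ is n − rank(A − λI), which equals the number of Jordan blocks for λ):
  λ = 2: algebraic multiplicity = 5, geometric multiplicity = 3

Determining the block sizes for each eigenvalue:
  λ = 2: with am = 5 and gm = 3, the partition is not yet determined (e.g. several partitions of 5 into 3 parts exist). Let N = A − (2)·I. Computing rank(N^1) = 2, rank(N^2) = 0; the number of blocks of size ≥ j is rank(N^{j−1}) − rank(N^j), giving [3, 2]. So we have 2 block(s) of size 2, 1 block(s) of size 1 → block sizes [2, 2, 1]

Assembling the blocks gives a Jordan form
J =
  [2, 1, 0, 0, 0]
  [0, 2, 0, 0, 0]
  [0, 0, 2, 1, 0]
  [0, 0, 0, 2, 0]
  [0, 0, 0, 0, 2]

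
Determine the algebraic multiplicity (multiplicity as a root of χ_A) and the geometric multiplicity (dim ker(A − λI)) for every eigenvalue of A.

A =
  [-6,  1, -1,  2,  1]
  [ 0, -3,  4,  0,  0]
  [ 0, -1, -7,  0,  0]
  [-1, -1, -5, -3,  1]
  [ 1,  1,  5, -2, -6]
λ = -5: alg = 5, geom = 3

Step 1 — factor the characteristic polynomial to read off the algebraic multiplicities:
  χ_A(x) = (x + 5)^5

Step 2 — compute geometric multiplicities via the rank-nullity identity g(λ) = n − rank(A − λI):
  rank(A − (-5)·I) = 2, so dim ker(A − (-5)·I) = n − 2 = 3

Summary:
  λ = -5: algebraic multiplicity = 5, geometric multiplicity = 3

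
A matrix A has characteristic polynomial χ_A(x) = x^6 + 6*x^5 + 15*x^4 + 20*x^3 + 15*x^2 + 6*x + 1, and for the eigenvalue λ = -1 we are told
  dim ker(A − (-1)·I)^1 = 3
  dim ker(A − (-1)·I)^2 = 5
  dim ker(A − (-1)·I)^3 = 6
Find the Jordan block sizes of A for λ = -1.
Block sizes for λ = -1: [3, 2, 1]

From the dimensions of kernels of powers, the number of Jordan blocks of size at least j is d_j − d_{j−1} where d_j = dim ker(N^j) (with d_0 = 0). Computing the differences gives [3, 2, 1].
The number of blocks of size exactly k is (#blocks of size ≥ k) − (#blocks of size ≥ k + 1), so the partition is: 1 block(s) of size 1, 1 block(s) of size 2, 1 block(s) of size 3.
In nonincreasing order the block sizes are [3, 2, 1].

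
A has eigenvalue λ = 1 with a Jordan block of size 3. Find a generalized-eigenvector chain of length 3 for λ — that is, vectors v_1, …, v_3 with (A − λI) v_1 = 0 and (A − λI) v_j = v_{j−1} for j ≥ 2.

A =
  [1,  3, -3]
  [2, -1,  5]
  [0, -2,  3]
A Jordan chain for λ = 1 of length 3:
v_1 = (6, -4, -4)ᵀ
v_2 = (0, 2, 0)ᵀ
v_3 = (1, 0, 0)ᵀ

Let N = A − (1)·I. We want v_3 with N^3 v_3 = 0 but N^2 v_3 ≠ 0; then v_{j-1} := N · v_j for j = 3, …, 2.

Pick v_3 = (1, 0, 0)ᵀ.
Then v_2 = N · v_3 = (0, 2, 0)ᵀ.
Then v_1 = N · v_2 = (6, -4, -4)ᵀ.

Sanity check: (A − (1)·I) v_1 = (0, 0, 0)ᵀ = 0. ✓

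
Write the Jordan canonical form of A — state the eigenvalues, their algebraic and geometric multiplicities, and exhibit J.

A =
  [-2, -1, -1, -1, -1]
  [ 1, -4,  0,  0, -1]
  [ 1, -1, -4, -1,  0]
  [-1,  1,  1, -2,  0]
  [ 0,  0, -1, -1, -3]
J_3(-3) ⊕ J_2(-3)

The characteristic polynomial is
  det(x·I − A) = x^5 + 15*x^4 + 90*x^3 + 270*x^2 + 405*x + 243 = (x + 3)^5

Eigenvalues and multiplicities (the geometric multiplicity of λ is n − rank(A − λI), which equals the number of Jordan blocks for λ):
  λ = -3: algebraic multiplicity = 5, geometric multiplicity = 2

Determining the block sizes for each eigenvalue:
  λ = -3: with am = 5 and gm = 2, the partition is not yet determined (e.g. several partitions of 5 into 2 parts exist). Let N = A − (-3)·I. Computing rank(N^1) = 3, rank(N^2) = 1, rank(N^3) = 0; the number of blocks of size ≥ j is rank(N^{j−1}) − rank(N^j), giving [2, 2, 1]. So we have 1 block(s) of size 3, 1 block(s) of size 2 → block sizes [3, 2]

Assembling the blocks gives a Jordan form
J =
  [-3,  1,  0,  0,  0]
  [ 0, -3,  1,  0,  0]
  [ 0,  0, -3,  0,  0]
  [ 0,  0,  0, -3,  1]
  [ 0,  0,  0,  0, -3]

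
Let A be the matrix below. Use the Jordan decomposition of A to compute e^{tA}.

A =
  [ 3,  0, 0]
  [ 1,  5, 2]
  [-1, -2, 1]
e^{tA} =
  [exp(3*t), 0, 0]
  [t*exp(3*t), 2*t*exp(3*t) + exp(3*t), 2*t*exp(3*t)]
  [-t*exp(3*t), -2*t*exp(3*t), -2*t*exp(3*t) + exp(3*t)]

Strategy: write A = P · J · P⁻¹ where J is a Jordan canonical form, so e^{tA} = P · e^{tJ} · P⁻¹, and e^{tJ} can be computed block-by-block.

A has Jordan form
J =
  [3, 1, 0]
  [0, 3, 0]
  [0, 0, 3]
(up to reordering of blocks).

Per-block formulas:
  For a 2×2 Jordan block J_2(3): exp(t · J_2(3)) = e^(3t)·(I + t·N), where N is the 2×2 nilpotent shift.
  For a 1×1 block at λ = 3: exp(t · [3]) = [e^(3t)].

After assembling e^{tJ} and conjugating by P, we get:

e^{tA} =
  [exp(3*t), 0, 0]
  [t*exp(3*t), 2*t*exp(3*t) + exp(3*t), 2*t*exp(3*t)]
  [-t*exp(3*t), -2*t*exp(3*t), -2*t*exp(3*t) + exp(3*t)]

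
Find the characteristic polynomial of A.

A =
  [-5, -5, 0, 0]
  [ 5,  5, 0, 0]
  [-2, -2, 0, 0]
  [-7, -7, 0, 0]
x^4

Expanding det(x·I − A) (e.g. by cofactor expansion or by noting that A is similar to its Jordan form J, which has the same characteristic polynomial as A) gives
  χ_A(x) = x^4
which factors as x^4. The eigenvalues (with algebraic multiplicities) are λ = 0 with multiplicity 4.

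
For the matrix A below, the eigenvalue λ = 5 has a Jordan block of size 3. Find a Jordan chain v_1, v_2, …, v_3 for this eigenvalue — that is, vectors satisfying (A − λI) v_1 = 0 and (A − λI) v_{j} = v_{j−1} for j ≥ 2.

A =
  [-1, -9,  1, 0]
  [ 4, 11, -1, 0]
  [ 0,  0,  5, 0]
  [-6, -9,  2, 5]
A Jordan chain for λ = 5 of length 3:
v_1 = (3, -2, 0, 3)ᵀ
v_2 = (1, -1, 0, 2)ᵀ
v_3 = (0, 0, 1, 0)ᵀ

Let N = A − (5)·I. We want v_3 with N^3 v_3 = 0 but N^2 v_3 ≠ 0; then v_{j-1} := N · v_j for j = 3, …, 2.

Pick v_3 = (0, 0, 1, 0)ᵀ.
Then v_2 = N · v_3 = (1, -1, 0, 2)ᵀ.
Then v_1 = N · v_2 = (3, -2, 0, 3)ᵀ.

Sanity check: (A − (5)·I) v_1 = (0, 0, 0, 0)ᵀ = 0. ✓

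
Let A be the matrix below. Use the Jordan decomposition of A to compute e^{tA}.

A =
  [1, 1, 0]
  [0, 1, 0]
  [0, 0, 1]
e^{tA} =
  [exp(t), t*exp(t), 0]
  [0, exp(t), 0]
  [0, 0, exp(t)]

Strategy: write A = P · J · P⁻¹ where J is a Jordan canonical form, so e^{tA} = P · e^{tJ} · P⁻¹, and e^{tJ} can be computed block-by-block.

A has Jordan form
J =
  [1, 1, 0]
  [0, 1, 0]
  [0, 0, 1]
(up to reordering of blocks).

Per-block formulas:
  For a 1×1 block at λ = 1: exp(t · [1]) = [e^(1t)].
  For a 2×2 Jordan block J_2(1): exp(t · J_2(1)) = e^(1t)·(I + t·N), where N is the 2×2 nilpotent shift.

After assembling e^{tJ} and conjugating by P, we get:

e^{tA} =
  [exp(t), t*exp(t), 0]
  [0, exp(t), 0]
  [0, 0, exp(t)]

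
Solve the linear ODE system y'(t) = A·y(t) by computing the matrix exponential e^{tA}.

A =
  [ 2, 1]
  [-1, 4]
e^{tA} =
  [-t*exp(3*t) + exp(3*t), t*exp(3*t)]
  [-t*exp(3*t), t*exp(3*t) + exp(3*t)]

Strategy: write A = P · J · P⁻¹ where J is a Jordan canonical form, so e^{tA} = P · e^{tJ} · P⁻¹, and e^{tJ} can be computed block-by-block.

A has Jordan form
J =
  [3, 1]
  [0, 3]
(up to reordering of blocks).

Per-block formulas:
  For a 2×2 Jordan block J_2(3): exp(t · J_2(3)) = e^(3t)·(I + t·N), where N is the 2×2 nilpotent shift.

After assembling e^{tJ} and conjugating by P, we get:

e^{tA} =
  [-t*exp(3*t) + exp(3*t), t*exp(3*t)]
  [-t*exp(3*t), t*exp(3*t) + exp(3*t)]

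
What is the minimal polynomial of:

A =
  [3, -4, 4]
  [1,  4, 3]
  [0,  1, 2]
x^3 - 9*x^2 + 27*x - 27

The characteristic polynomial is χ_A(x) = (x - 3)^3, so the eigenvalues are known. The minimal polynomial is
  m_A(x) = Π_λ (x − λ)^{k_λ}
where k_λ is the size of the *largest* Jordan block for λ (equivalently, the smallest k with (A − λI)^k v = 0 for every generalised eigenvector v of λ).

  λ = 3: largest Jordan block has size 3, contributing (x − 3)^3

So m_A(x) = (x - 3)^3 = x^3 - 9*x^2 + 27*x - 27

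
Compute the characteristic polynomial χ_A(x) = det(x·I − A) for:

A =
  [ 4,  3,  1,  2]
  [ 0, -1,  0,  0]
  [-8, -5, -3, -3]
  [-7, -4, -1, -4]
x^4 + 4*x^3 + 6*x^2 + 4*x + 1

Expanding det(x·I − A) (e.g. by cofactor expansion or by noting that A is similar to its Jordan form J, which has the same characteristic polynomial as A) gives
  χ_A(x) = x^4 + 4*x^3 + 6*x^2 + 4*x + 1
which factors as (x + 1)^4. The eigenvalues (with algebraic multiplicities) are λ = -1 with multiplicity 4.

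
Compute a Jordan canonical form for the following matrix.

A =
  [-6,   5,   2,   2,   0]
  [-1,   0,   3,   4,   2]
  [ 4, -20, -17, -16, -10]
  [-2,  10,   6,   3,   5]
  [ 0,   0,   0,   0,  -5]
J_3(-5) ⊕ J_2(-5)

The characteristic polynomial is
  det(x·I − A) = x^5 + 25*x^4 + 250*x^3 + 1250*x^2 + 3125*x + 3125 = (x + 5)^5

Eigenvalues and multiplicities (the geometric multiplicity of λ is n − rank(A − λI), which equals the number of Jordan blocks for λ):
  λ = -5: algebraic multiplicity = 5, geometric multiplicity = 2

Determining the block sizes for each eigenvalue:
  λ = -5: with am = 5 and gm = 2, the partition is not yet determined (e.g. several partitions of 5 into 2 parts exist). Let N = A − (-5)·I. Computing rank(N^1) = 3, rank(N^2) = 1, rank(N^3) = 0; the number of blocks of size ≥ j is rank(N^{j−1}) − rank(N^j), giving [2, 2, 1]. So we have 1 block(s) of size 3, 1 block(s) of size 2 → block sizes [3, 2]

Assembling the blocks gives a Jordan form
J =
  [-5,  1,  0,  0,  0]
  [ 0, -5,  1,  0,  0]
  [ 0,  0, -5,  0,  0]
  [ 0,  0,  0, -5,  1]
  [ 0,  0,  0,  0, -5]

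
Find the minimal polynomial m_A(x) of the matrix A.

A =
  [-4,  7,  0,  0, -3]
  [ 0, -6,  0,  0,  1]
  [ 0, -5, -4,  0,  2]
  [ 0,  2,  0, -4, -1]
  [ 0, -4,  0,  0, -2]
x^3 + 12*x^2 + 48*x + 64

The characteristic polynomial is χ_A(x) = (x + 4)^5, so the eigenvalues are known. The minimal polynomial is
  m_A(x) = Π_λ (x − λ)^{k_λ}
where k_λ is the size of the *largest* Jordan block for λ (equivalently, the smallest k with (A − λI)^k v = 0 for every generalised eigenvector v of λ).

  λ = -4: largest Jordan block has size 3, contributing (x + 4)^3

So m_A(x) = (x + 4)^3 = x^3 + 12*x^2 + 48*x + 64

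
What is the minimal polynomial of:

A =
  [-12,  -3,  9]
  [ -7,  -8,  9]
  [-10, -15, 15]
x^3 + 5*x^2

The characteristic polynomial is χ_A(x) = x^2*(x + 5), so the eigenvalues are known. The minimal polynomial is
  m_A(x) = Π_λ (x − λ)^{k_λ}
where k_λ is the size of the *largest* Jordan block for λ (equivalently, the smallest k with (A − λI)^k v = 0 for every generalised eigenvector v of λ).

  λ = -5: largest Jordan block has size 1, contributing (x + 5)
  λ = 0: largest Jordan block has size 2, contributing (x − 0)^2

So m_A(x) = x^2*(x + 5) = x^3 + 5*x^2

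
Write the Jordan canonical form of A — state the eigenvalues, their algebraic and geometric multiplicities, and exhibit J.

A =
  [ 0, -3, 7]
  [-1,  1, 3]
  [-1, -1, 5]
J_3(2)

The characteristic polynomial is
  det(x·I − A) = x^3 - 6*x^2 + 12*x - 8 = (x - 2)^3

Eigenvalues and multiplicities (the geometric multiplicity of λ is n − rank(A − λI), which equals the number of Jordan blocks for λ):
  λ = 2: algebraic multiplicity = 3, geometric multiplicity = 1

Determining the block sizes for each eigenvalue:
  λ = 2: one block (gm = 1), so the single block has size am = 3 → block sizes [3]

Assembling the blocks gives a Jordan form
J =
  [2, 1, 0]
  [0, 2, 1]
  [0, 0, 2]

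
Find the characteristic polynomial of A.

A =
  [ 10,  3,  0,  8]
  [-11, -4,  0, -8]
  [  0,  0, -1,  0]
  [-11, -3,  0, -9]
x^4 + 4*x^3 + 6*x^2 + 4*x + 1

Expanding det(x·I − A) (e.g. by cofactor expansion or by noting that A is similar to its Jordan form J, which has the same characteristic polynomial as A) gives
  χ_A(x) = x^4 + 4*x^3 + 6*x^2 + 4*x + 1
which factors as (x + 1)^4. The eigenvalues (with algebraic multiplicities) are λ = -1 with multiplicity 4.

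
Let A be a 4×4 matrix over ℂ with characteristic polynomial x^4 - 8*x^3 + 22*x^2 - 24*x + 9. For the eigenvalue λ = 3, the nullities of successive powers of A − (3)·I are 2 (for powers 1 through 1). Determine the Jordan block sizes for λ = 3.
Block sizes for λ = 3: [1, 1]

From the dimensions of kernels of powers, the number of Jordan blocks of size at least j is d_j − d_{j−1} where d_j = dim ker(N^j) (with d_0 = 0). Computing the differences gives [2].
The number of blocks of size exactly k is (#blocks of size ≥ k) − (#blocks of size ≥ k + 1), so the partition is: 2 block(s) of size 1.
In nonincreasing order the block sizes are [1, 1].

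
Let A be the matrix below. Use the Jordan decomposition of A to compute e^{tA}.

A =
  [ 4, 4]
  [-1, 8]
e^{tA} =
  [-2*t*exp(6*t) + exp(6*t), 4*t*exp(6*t)]
  [-t*exp(6*t), 2*t*exp(6*t) + exp(6*t)]

Strategy: write A = P · J · P⁻¹ where J is a Jordan canonical form, so e^{tA} = P · e^{tJ} · P⁻¹, and e^{tJ} can be computed block-by-block.

A has Jordan form
J =
  [6, 1]
  [0, 6]
(up to reordering of blocks).

Per-block formulas:
  For a 2×2 Jordan block J_2(6): exp(t · J_2(6)) = e^(6t)·(I + t·N), where N is the 2×2 nilpotent shift.

After assembling e^{tJ} and conjugating by P, we get:

e^{tA} =
  [-2*t*exp(6*t) + exp(6*t), 4*t*exp(6*t)]
  [-t*exp(6*t), 2*t*exp(6*t) + exp(6*t)]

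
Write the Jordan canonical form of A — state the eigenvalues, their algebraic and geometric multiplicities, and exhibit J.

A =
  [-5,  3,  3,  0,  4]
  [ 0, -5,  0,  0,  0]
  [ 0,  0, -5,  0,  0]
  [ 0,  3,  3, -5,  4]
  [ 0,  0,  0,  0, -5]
J_2(-5) ⊕ J_1(-5) ⊕ J_1(-5) ⊕ J_1(-5)

The characteristic polynomial is
  det(x·I − A) = x^5 + 25*x^4 + 250*x^3 + 1250*x^2 + 3125*x + 3125 = (x + 5)^5

Eigenvalues and multiplicities (the geometric multiplicity of λ is n − rank(A − λI), which equals the number of Jordan blocks for λ):
  λ = -5: algebraic multiplicity = 5, geometric multiplicity = 4

Determining the block sizes for each eigenvalue:
  λ = -5: 4 blocks summing to 5 forces exactly one block of size 2 and the rest size 1 → block sizes [2, 1, 1, 1]

Assembling the blocks gives a Jordan form
J =
  [-5,  1,  0,  0,  0]
  [ 0, -5,  0,  0,  0]
  [ 0,  0, -5,  0,  0]
  [ 0,  0,  0, -5,  0]
  [ 0,  0,  0,  0, -5]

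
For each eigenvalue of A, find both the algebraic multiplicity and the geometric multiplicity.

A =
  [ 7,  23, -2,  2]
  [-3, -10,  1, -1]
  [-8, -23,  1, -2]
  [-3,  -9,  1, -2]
λ = -1: alg = 4, geom = 2

Step 1 — factor the characteristic polynomial to read off the algebraic multiplicities:
  χ_A(x) = (x + 1)^4

Step 2 — compute geometric multiplicities via the rank-nullity identity g(λ) = n − rank(A − λI):
  rank(A − (-1)·I) = 2, so dim ker(A − (-1)·I) = n − 2 = 2

Summary:
  λ = -1: algebraic multiplicity = 4, geometric multiplicity = 2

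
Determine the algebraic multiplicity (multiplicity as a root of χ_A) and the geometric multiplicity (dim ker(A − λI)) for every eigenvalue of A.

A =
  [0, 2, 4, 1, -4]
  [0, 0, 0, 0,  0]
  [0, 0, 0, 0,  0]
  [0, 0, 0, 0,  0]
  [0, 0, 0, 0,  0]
λ = 0: alg = 5, geom = 4

Step 1 — factor the characteristic polynomial to read off the algebraic multiplicities:
  χ_A(x) = x^5

Step 2 — compute geometric multiplicities via the rank-nullity identity g(λ) = n − rank(A − λI):
  rank(A − (0)·I) = 1, so dim ker(A − (0)·I) = n − 1 = 4

Summary:
  λ = 0: algebraic multiplicity = 5, geometric multiplicity = 4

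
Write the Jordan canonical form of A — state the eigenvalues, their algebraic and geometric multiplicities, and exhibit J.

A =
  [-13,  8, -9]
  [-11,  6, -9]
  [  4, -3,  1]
J_3(-2)

The characteristic polynomial is
  det(x·I − A) = x^3 + 6*x^2 + 12*x + 8 = (x + 2)^3

Eigenvalues and multiplicities (the geometric multiplicity of λ is n − rank(A − λI), which equals the number of Jordan blocks for λ):
  λ = -2: algebraic multiplicity = 3, geometric multiplicity = 1

Determining the block sizes for each eigenvalue:
  λ = -2: one block (gm = 1), so the single block has size am = 3 → block sizes [3]

Assembling the blocks gives a Jordan form
J =
  [-2,  1,  0]
  [ 0, -2,  1]
  [ 0,  0, -2]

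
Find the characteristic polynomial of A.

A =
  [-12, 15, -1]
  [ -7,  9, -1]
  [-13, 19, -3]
x^3 + 6*x^2 + 12*x + 8

Expanding det(x·I − A) (e.g. by cofactor expansion or by noting that A is similar to its Jordan form J, which has the same characteristic polynomial as A) gives
  χ_A(x) = x^3 + 6*x^2 + 12*x + 8
which factors as (x + 2)^3. The eigenvalues (with algebraic multiplicities) are λ = -2 with multiplicity 3.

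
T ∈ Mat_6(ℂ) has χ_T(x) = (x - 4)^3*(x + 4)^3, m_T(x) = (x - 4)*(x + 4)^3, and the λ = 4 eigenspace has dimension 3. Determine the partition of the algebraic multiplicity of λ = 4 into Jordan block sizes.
Block sizes for λ = 4: [1, 1, 1]

Step 1 — from the characteristic polynomial, algebraic multiplicity of λ = 4 is 3. From dim ker(T − (4)·I) = 3, there are exactly 3 Jordan blocks for λ = 4.
Step 2 — from the minimal polynomial, the factor (x − 4) tells us the largest block for λ = 4 has size 1.
Step 3 — with total size 3, 3 blocks, and largest block 1, the block sizes (in nonincreasing order) are [1, 1, 1].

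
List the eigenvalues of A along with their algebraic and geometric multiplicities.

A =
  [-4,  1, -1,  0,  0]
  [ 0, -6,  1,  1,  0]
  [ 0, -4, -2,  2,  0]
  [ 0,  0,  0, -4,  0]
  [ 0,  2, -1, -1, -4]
λ = -4: alg = 5, geom = 3

Step 1 — factor the characteristic polynomial to read off the algebraic multiplicities:
  χ_A(x) = (x + 4)^5

Step 2 — compute geometric multiplicities via the rank-nullity identity g(λ) = n − rank(A − λI):
  rank(A − (-4)·I) = 2, so dim ker(A − (-4)·I) = n − 2 = 3

Summary:
  λ = -4: algebraic multiplicity = 5, geometric multiplicity = 3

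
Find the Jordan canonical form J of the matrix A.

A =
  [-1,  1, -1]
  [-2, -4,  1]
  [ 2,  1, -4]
J_2(-3) ⊕ J_1(-3)

The characteristic polynomial is
  det(x·I − A) = x^3 + 9*x^2 + 27*x + 27 = (x + 3)^3

Eigenvalues and multiplicities (the geometric multiplicity of λ is n − rank(A − λI), which equals the number of Jordan blocks for λ):
  λ = -3: algebraic multiplicity = 3, geometric multiplicity = 2

Determining the block sizes for each eigenvalue:
  λ = -3: 2 blocks summing to 3 forces exactly one block of size 2 and the rest size 1 → block sizes [2, 1]

Assembling the blocks gives a Jordan form
J =
  [-3,  1,  0]
  [ 0, -3,  0]
  [ 0,  0, -3]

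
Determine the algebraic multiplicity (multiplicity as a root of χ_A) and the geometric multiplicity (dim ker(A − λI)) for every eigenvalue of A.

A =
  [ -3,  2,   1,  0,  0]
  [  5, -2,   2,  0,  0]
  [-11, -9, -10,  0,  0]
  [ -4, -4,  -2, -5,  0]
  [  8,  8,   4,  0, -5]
λ = -5: alg = 5, geom = 3

Step 1 — factor the characteristic polynomial to read off the algebraic multiplicities:
  χ_A(x) = (x + 5)^5

Step 2 — compute geometric multiplicities via the rank-nullity identity g(λ) = n − rank(A − λI):
  rank(A − (-5)·I) = 2, so dim ker(A − (-5)·I) = n − 2 = 3

Summary:
  λ = -5: algebraic multiplicity = 5, geometric multiplicity = 3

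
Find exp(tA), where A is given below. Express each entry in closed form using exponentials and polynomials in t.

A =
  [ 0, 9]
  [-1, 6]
e^{tA} =
  [-3*t*exp(3*t) + exp(3*t), 9*t*exp(3*t)]
  [-t*exp(3*t), 3*t*exp(3*t) + exp(3*t)]

Strategy: write A = P · J · P⁻¹ where J is a Jordan canonical form, so e^{tA} = P · e^{tJ} · P⁻¹, and e^{tJ} can be computed block-by-block.

A has Jordan form
J =
  [3, 1]
  [0, 3]
(up to reordering of blocks).

Per-block formulas:
  For a 2×2 Jordan block J_2(3): exp(t · J_2(3)) = e^(3t)·(I + t·N), where N is the 2×2 nilpotent shift.

After assembling e^{tJ} and conjugating by P, we get:

e^{tA} =
  [-3*t*exp(3*t) + exp(3*t), 9*t*exp(3*t)]
  [-t*exp(3*t), 3*t*exp(3*t) + exp(3*t)]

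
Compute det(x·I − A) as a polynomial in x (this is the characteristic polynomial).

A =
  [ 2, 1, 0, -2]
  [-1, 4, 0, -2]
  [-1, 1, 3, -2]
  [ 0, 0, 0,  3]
x^4 - 12*x^3 + 54*x^2 - 108*x + 81

Expanding det(x·I − A) (e.g. by cofactor expansion or by noting that A is similar to its Jordan form J, which has the same characteristic polynomial as A) gives
  χ_A(x) = x^4 - 12*x^3 + 54*x^2 - 108*x + 81
which factors as (x - 3)^4. The eigenvalues (with algebraic multiplicities) are λ = 3 with multiplicity 4.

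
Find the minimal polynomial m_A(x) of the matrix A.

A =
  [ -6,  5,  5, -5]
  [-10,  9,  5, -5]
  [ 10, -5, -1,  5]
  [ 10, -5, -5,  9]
x^2 - 3*x - 4

The characteristic polynomial is χ_A(x) = (x - 4)^3*(x + 1), so the eigenvalues are known. The minimal polynomial is
  m_A(x) = Π_λ (x − λ)^{k_λ}
where k_λ is the size of the *largest* Jordan block for λ (equivalently, the smallest k with (A − λI)^k v = 0 for every generalised eigenvector v of λ).

  λ = -1: largest Jordan block has size 1, contributing (x + 1)
  λ = 4: largest Jordan block has size 1, contributing (x − 4)

So m_A(x) = (x - 4)*(x + 1) = x^2 - 3*x - 4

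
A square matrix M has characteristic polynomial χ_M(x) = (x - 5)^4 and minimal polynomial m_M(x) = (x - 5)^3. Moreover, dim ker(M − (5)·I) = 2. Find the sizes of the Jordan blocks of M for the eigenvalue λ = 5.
Block sizes for λ = 5: [3, 1]

Step 1 — from the characteristic polynomial, algebraic multiplicity of λ = 5 is 4. From dim ker(M − (5)·I) = 2, there are exactly 2 Jordan blocks for λ = 5.
Step 2 — from the minimal polynomial, the factor (x − 5)^3 tells us the largest block for λ = 5 has size 3.
Step 3 — with total size 4, 2 blocks, and largest block 3, the block sizes (in nonincreasing order) are [3, 1].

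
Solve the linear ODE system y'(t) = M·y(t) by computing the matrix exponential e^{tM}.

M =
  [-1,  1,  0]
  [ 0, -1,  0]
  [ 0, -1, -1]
e^{tM} =
  [exp(-t), t*exp(-t), 0]
  [0, exp(-t), 0]
  [0, -t*exp(-t), exp(-t)]

Strategy: write M = P · J · P⁻¹ where J is a Jordan canonical form, so e^{tM} = P · e^{tJ} · P⁻¹, and e^{tJ} can be computed block-by-block.

M has Jordan form
J =
  [-1,  1,  0]
  [ 0, -1,  0]
  [ 0,  0, -1]
(up to reordering of blocks).

Per-block formulas:
  For a 2×2 Jordan block J_2(-1): exp(t · J_2(-1)) = e^(-1t)·(I + t·N), where N is the 2×2 nilpotent shift.
  For a 1×1 block at λ = -1: exp(t · [-1]) = [e^(-1t)].

After assembling e^{tJ} and conjugating by P, we get:

e^{tM} =
  [exp(-t), t*exp(-t), 0]
  [0, exp(-t), 0]
  [0, -t*exp(-t), exp(-t)]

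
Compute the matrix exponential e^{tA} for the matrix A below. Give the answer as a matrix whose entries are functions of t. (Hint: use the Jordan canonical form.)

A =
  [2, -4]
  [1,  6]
e^{tA} =
  [-2*t*exp(4*t) + exp(4*t), -4*t*exp(4*t)]
  [t*exp(4*t), 2*t*exp(4*t) + exp(4*t)]

Strategy: write A = P · J · P⁻¹ where J is a Jordan canonical form, so e^{tA} = P · e^{tJ} · P⁻¹, and e^{tJ} can be computed block-by-block.

A has Jordan form
J =
  [4, 1]
  [0, 4]
(up to reordering of blocks).

Per-block formulas:
  For a 2×2 Jordan block J_2(4): exp(t · J_2(4)) = e^(4t)·(I + t·N), where N is the 2×2 nilpotent shift.

After assembling e^{tJ} and conjugating by P, we get:

e^{tA} =
  [-2*t*exp(4*t) + exp(4*t), -4*t*exp(4*t)]
  [t*exp(4*t), 2*t*exp(4*t) + exp(4*t)]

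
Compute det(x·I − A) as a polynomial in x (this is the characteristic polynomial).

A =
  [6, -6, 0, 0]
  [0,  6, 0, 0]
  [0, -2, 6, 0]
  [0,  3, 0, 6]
x^4 - 24*x^3 + 216*x^2 - 864*x + 1296

Expanding det(x·I − A) (e.g. by cofactor expansion or by noting that A is similar to its Jordan form J, which has the same characteristic polynomial as A) gives
  χ_A(x) = x^4 - 24*x^3 + 216*x^2 - 864*x + 1296
which factors as (x - 6)^4. The eigenvalues (with algebraic multiplicities) are λ = 6 with multiplicity 4.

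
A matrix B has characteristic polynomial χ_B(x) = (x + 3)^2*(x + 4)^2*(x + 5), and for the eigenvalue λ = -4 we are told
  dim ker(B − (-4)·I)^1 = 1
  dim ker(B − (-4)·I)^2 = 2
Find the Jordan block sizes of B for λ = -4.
Block sizes for λ = -4: [2]

From the dimensions of kernels of powers, the number of Jordan blocks of size at least j is d_j − d_{j−1} where d_j = dim ker(N^j) (with d_0 = 0). Computing the differences gives [1, 1].
The number of blocks of size exactly k is (#blocks of size ≥ k) − (#blocks of size ≥ k + 1), so the partition is: 1 block(s) of size 2.
In nonincreasing order the block sizes are [2].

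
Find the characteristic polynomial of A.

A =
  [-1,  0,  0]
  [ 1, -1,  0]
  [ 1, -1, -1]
x^3 + 3*x^2 + 3*x + 1

Expanding det(x·I − A) (e.g. by cofactor expansion or by noting that A is similar to its Jordan form J, which has the same characteristic polynomial as A) gives
  χ_A(x) = x^3 + 3*x^2 + 3*x + 1
which factors as (x + 1)^3. The eigenvalues (with algebraic multiplicities) are λ = -1 with multiplicity 3.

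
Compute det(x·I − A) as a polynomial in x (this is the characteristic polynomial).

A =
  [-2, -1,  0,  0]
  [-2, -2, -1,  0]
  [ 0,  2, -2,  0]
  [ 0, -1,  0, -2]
x^4 + 8*x^3 + 24*x^2 + 32*x + 16

Expanding det(x·I − A) (e.g. by cofactor expansion or by noting that A is similar to its Jordan form J, which has the same characteristic polynomial as A) gives
  χ_A(x) = x^4 + 8*x^3 + 24*x^2 + 32*x + 16
which factors as (x + 2)^4. The eigenvalues (with algebraic multiplicities) are λ = -2 with multiplicity 4.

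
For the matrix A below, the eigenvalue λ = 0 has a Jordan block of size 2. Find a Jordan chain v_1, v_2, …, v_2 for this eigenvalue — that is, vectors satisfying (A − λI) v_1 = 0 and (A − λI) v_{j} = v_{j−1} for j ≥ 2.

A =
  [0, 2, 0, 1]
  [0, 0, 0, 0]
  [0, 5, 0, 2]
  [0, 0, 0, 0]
A Jordan chain for λ = 0 of length 2:
v_1 = (2, 0, 5, 0)ᵀ
v_2 = (0, 1, 0, 0)ᵀ

Let N = A − (0)·I. We want v_2 with N^2 v_2 = 0 but N^1 v_2 ≠ 0; then v_{j-1} := N · v_j for j = 2, …, 2.

Pick v_2 = (0, 1, 0, 0)ᵀ.
Then v_1 = N · v_2 = (2, 0, 5, 0)ᵀ.

Sanity check: (A − (0)·I) v_1 = (0, 0, 0, 0)ᵀ = 0. ✓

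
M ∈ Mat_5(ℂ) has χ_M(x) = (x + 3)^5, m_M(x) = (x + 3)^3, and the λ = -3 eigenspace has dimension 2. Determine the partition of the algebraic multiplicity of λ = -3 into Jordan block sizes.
Block sizes for λ = -3: [3, 2]

Step 1 — from the characteristic polynomial, algebraic multiplicity of λ = -3 is 5. From dim ker(M − (-3)·I) = 2, there are exactly 2 Jordan blocks for λ = -3.
Step 2 — from the minimal polynomial, the factor (x + 3)^3 tells us the largest block for λ = -3 has size 3.
Step 3 — with total size 5, 2 blocks, and largest block 3, the block sizes (in nonincreasing order) are [3, 2].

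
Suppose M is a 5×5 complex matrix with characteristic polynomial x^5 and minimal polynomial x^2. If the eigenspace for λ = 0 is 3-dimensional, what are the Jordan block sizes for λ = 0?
Block sizes for λ = 0: [2, 2, 1]

Step 1 — from the characteristic polynomial, algebraic multiplicity of λ = 0 is 5. From dim ker(M − (0)·I) = 3, there are exactly 3 Jordan blocks for λ = 0.
Step 2 — from the minimal polynomial, the factor (x − 0)^2 tells us the largest block for λ = 0 has size 2.
Step 3 — with total size 5, 3 blocks, and largest block 2, the block sizes (in nonincreasing order) are [2, 2, 1].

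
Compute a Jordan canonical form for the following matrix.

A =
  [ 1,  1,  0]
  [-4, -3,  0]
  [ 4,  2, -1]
J_2(-1) ⊕ J_1(-1)

The characteristic polynomial is
  det(x·I − A) = x^3 + 3*x^2 + 3*x + 1 = (x + 1)^3

Eigenvalues and multiplicities (the geometric multiplicity of λ is n − rank(A − λI), which equals the number of Jordan blocks for λ):
  λ = -1: algebraic multiplicity = 3, geometric multiplicity = 2

Determining the block sizes for each eigenvalue:
  λ = -1: 2 blocks summing to 3 forces exactly one block of size 2 and the rest size 1 → block sizes [2, 1]

Assembling the blocks gives a Jordan form
J =
  [-1,  1,  0]
  [ 0, -1,  0]
  [ 0,  0, -1]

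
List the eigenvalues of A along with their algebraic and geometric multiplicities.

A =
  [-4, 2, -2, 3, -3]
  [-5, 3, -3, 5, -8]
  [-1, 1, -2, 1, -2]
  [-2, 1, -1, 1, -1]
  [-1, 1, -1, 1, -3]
λ = -1: alg = 5, geom = 2

Step 1 — factor the characteristic polynomial to read off the algebraic multiplicities:
  χ_A(x) = (x + 1)^5

Step 2 — compute geometric multiplicities via the rank-nullity identity g(λ) = n − rank(A − λI):
  rank(A − (-1)·I) = 3, so dim ker(A − (-1)·I) = n − 3 = 2

Summary:
  λ = -1: algebraic multiplicity = 5, geometric multiplicity = 2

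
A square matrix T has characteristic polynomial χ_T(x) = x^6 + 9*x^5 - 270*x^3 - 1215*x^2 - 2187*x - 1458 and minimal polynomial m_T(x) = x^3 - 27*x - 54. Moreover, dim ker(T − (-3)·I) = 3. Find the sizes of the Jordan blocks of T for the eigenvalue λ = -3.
Block sizes for λ = -3: [2, 2, 1]

Step 1 — from the characteristic polynomial, algebraic multiplicity of λ = -3 is 5. From dim ker(T − (-3)·I) = 3, there are exactly 3 Jordan blocks for λ = -3.
Step 2 — from the minimal polynomial, the factor (x + 3)^2 tells us the largest block for λ = -3 has size 2.
Step 3 — with total size 5, 3 blocks, and largest block 2, the block sizes (in nonincreasing order) are [2, 2, 1].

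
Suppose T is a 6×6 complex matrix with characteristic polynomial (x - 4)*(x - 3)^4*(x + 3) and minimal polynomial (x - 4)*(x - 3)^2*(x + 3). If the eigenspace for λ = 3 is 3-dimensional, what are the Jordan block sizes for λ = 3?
Block sizes for λ = 3: [2, 1, 1]

Step 1 — from the characteristic polynomial, algebraic multiplicity of λ = 3 is 4. From dim ker(T − (3)·I) = 3, there are exactly 3 Jordan blocks for λ = 3.
Step 2 — from the minimal polynomial, the factor (x − 3)^2 tells us the largest block for λ = 3 has size 2.
Step 3 — with total size 4, 3 blocks, and largest block 2, the block sizes (in nonincreasing order) are [2, 1, 1].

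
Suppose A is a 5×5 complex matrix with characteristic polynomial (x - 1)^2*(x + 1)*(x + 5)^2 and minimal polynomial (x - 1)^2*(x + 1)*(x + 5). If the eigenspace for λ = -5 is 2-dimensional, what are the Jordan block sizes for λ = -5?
Block sizes for λ = -5: [1, 1]

Step 1 — from the characteristic polynomial, algebraic multiplicity of λ = -5 is 2. From dim ker(A − (-5)·I) = 2, there are exactly 2 Jordan blocks for λ = -5.
Step 2 — from the minimal polynomial, the factor (x + 5) tells us the largest block for λ = -5 has size 1.
Step 3 — with total size 2, 2 blocks, and largest block 1, the block sizes (in nonincreasing order) are [1, 1].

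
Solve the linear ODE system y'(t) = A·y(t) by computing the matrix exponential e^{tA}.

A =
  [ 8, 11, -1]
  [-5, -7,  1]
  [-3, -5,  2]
e^{tA} =
  [-3*t^2*exp(t)/2 + 7*t*exp(t) + exp(t), -3*t^2*exp(t) + 11*t*exp(t), 3*t^2*exp(t)/2 - t*exp(t)]
  [t^2*exp(t) - 5*t*exp(t), 2*t^2*exp(t) - 8*t*exp(t) + exp(t), -t^2*exp(t) + t*exp(t)]
  [t^2*exp(t)/2 - 3*t*exp(t), t^2*exp(t) - 5*t*exp(t), -t^2*exp(t)/2 + t*exp(t) + exp(t)]

Strategy: write A = P · J · P⁻¹ where J is a Jordan canonical form, so e^{tA} = P · e^{tJ} · P⁻¹, and e^{tJ} can be computed block-by-block.

A has Jordan form
J =
  [1, 1, 0]
  [0, 1, 1]
  [0, 0, 1]
(up to reordering of blocks).

Per-block formulas:
  For a 3×3 Jordan block J_3(1): exp(t · J_3(1)) = e^(1t)·(I + t·N + (t^2/2)·N^2), where N is the 3×3 nilpotent shift.

After assembling e^{tJ} and conjugating by P, we get:

e^{tA} =
  [-3*t^2*exp(t)/2 + 7*t*exp(t) + exp(t), -3*t^2*exp(t) + 11*t*exp(t), 3*t^2*exp(t)/2 - t*exp(t)]
  [t^2*exp(t) - 5*t*exp(t), 2*t^2*exp(t) - 8*t*exp(t) + exp(t), -t^2*exp(t) + t*exp(t)]
  [t^2*exp(t)/2 - 3*t*exp(t), t^2*exp(t) - 5*t*exp(t), -t^2*exp(t)/2 + t*exp(t) + exp(t)]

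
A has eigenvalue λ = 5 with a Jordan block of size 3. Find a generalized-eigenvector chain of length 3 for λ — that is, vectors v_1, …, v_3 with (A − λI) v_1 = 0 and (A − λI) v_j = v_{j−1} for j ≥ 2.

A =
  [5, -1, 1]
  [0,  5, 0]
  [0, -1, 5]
A Jordan chain for λ = 5 of length 3:
v_1 = (-1, 0, 0)ᵀ
v_2 = (-1, 0, -1)ᵀ
v_3 = (0, 1, 0)ᵀ

Let N = A − (5)·I. We want v_3 with N^3 v_3 = 0 but N^2 v_3 ≠ 0; then v_{j-1} := N · v_j for j = 3, …, 2.

Pick v_3 = (0, 1, 0)ᵀ.
Then v_2 = N · v_3 = (-1, 0, -1)ᵀ.
Then v_1 = N · v_2 = (-1, 0, 0)ᵀ.

Sanity check: (A − (5)·I) v_1 = (0, 0, 0)ᵀ = 0. ✓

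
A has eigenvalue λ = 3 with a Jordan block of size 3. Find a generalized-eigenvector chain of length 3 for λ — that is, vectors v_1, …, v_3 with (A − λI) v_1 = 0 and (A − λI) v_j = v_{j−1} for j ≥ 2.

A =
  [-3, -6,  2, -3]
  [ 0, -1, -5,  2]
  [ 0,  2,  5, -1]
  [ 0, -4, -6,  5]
A Jordan chain for λ = 3 of length 3:
v_1 = (-4, 2, 0, 4)ᵀ
v_2 = (-6, 4, -2, 4)ᵀ
v_3 = (2, -1, 0, 0)ᵀ

Let N = A − (3)·I. We want v_3 with N^3 v_3 = 0 but N^2 v_3 ≠ 0; then v_{j-1} := N · v_j for j = 3, …, 2.

Pick v_3 = (2, -1, 0, 0)ᵀ.
Then v_2 = N · v_3 = (-6, 4, -2, 4)ᵀ.
Then v_1 = N · v_2 = (-4, 2, 0, 4)ᵀ.

Sanity check: (A − (3)·I) v_1 = (0, 0, 0, 0)ᵀ = 0. ✓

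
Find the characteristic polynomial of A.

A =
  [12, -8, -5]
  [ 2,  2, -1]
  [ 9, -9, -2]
x^3 - 12*x^2 + 48*x - 64

Expanding det(x·I − A) (e.g. by cofactor expansion or by noting that A is similar to its Jordan form J, which has the same characteristic polynomial as A) gives
  χ_A(x) = x^3 - 12*x^2 + 48*x - 64
which factors as (x - 4)^3. The eigenvalues (with algebraic multiplicities) are λ = 4 with multiplicity 3.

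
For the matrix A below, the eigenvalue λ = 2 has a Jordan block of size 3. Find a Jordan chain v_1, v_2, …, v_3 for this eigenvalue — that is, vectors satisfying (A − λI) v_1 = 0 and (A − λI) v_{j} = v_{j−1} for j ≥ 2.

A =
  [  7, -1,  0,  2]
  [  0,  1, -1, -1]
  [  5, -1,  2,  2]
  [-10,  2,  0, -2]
A Jordan chain for λ = 2 of length 3:
v_1 = (5, 5, 5, -10)ᵀ
v_2 = (5, 0, 5, -10)ᵀ
v_3 = (1, 0, 0, 0)ᵀ

Let N = A − (2)·I. We want v_3 with N^3 v_3 = 0 but N^2 v_3 ≠ 0; then v_{j-1} := N · v_j for j = 3, …, 2.

Pick v_3 = (1, 0, 0, 0)ᵀ.
Then v_2 = N · v_3 = (5, 0, 5, -10)ᵀ.
Then v_1 = N · v_2 = (5, 5, 5, -10)ᵀ.

Sanity check: (A − (2)·I) v_1 = (0, 0, 0, 0)ᵀ = 0. ✓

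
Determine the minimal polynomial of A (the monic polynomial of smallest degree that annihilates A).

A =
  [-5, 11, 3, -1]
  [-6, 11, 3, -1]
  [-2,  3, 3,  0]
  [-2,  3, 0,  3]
x^3 - 9*x^2 + 27*x - 27

The characteristic polynomial is χ_A(x) = (x - 3)^4, so the eigenvalues are known. The minimal polynomial is
  m_A(x) = Π_λ (x − λ)^{k_λ}
where k_λ is the size of the *largest* Jordan block for λ (equivalently, the smallest k with (A − λI)^k v = 0 for every generalised eigenvector v of λ).

  λ = 3: largest Jordan block has size 3, contributing (x − 3)^3

So m_A(x) = (x - 3)^3 = x^3 - 9*x^2 + 27*x - 27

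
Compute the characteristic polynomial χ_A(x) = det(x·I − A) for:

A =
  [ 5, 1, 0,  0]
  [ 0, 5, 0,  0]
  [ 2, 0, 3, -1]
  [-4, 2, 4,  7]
x^4 - 20*x^3 + 150*x^2 - 500*x + 625

Expanding det(x·I − A) (e.g. by cofactor expansion or by noting that A is similar to its Jordan form J, which has the same characteristic polynomial as A) gives
  χ_A(x) = x^4 - 20*x^3 + 150*x^2 - 500*x + 625
which factors as (x - 5)^4. The eigenvalues (with algebraic multiplicities) are λ = 5 with multiplicity 4.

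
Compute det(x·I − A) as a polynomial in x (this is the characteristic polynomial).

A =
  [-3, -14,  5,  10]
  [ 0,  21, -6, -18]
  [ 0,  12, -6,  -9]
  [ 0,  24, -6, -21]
x^4 + 9*x^3 + 27*x^2 + 27*x

Expanding det(x·I − A) (e.g. by cofactor expansion or by noting that A is similar to its Jordan form J, which has the same characteristic polynomial as A) gives
  χ_A(x) = x^4 + 9*x^3 + 27*x^2 + 27*x
which factors as x*(x + 3)^3. The eigenvalues (with algebraic multiplicities) are λ = -3 with multiplicity 3, λ = 0 with multiplicity 1.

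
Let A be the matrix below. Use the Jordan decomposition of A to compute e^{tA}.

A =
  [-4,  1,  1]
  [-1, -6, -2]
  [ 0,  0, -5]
e^{tA} =
  [t*exp(-5*t) + exp(-5*t), t*exp(-5*t), -t^2*exp(-5*t)/2 + t*exp(-5*t)]
  [-t*exp(-5*t), -t*exp(-5*t) + exp(-5*t), t^2*exp(-5*t)/2 - 2*t*exp(-5*t)]
  [0, 0, exp(-5*t)]

Strategy: write A = P · J · P⁻¹ where J is a Jordan canonical form, so e^{tA} = P · e^{tJ} · P⁻¹, and e^{tJ} can be computed block-by-block.

A has Jordan form
J =
  [-5,  1,  0]
  [ 0, -5,  1]
  [ 0,  0, -5]
(up to reordering of blocks).

Per-block formulas:
  For a 3×3 Jordan block J_3(-5): exp(t · J_3(-5)) = e^(-5t)·(I + t·N + (t^2/2)·N^2), where N is the 3×3 nilpotent shift.

After assembling e^{tJ} and conjugating by P, we get:

e^{tA} =
  [t*exp(-5*t) + exp(-5*t), t*exp(-5*t), -t^2*exp(-5*t)/2 + t*exp(-5*t)]
  [-t*exp(-5*t), -t*exp(-5*t) + exp(-5*t), t^2*exp(-5*t)/2 - 2*t*exp(-5*t)]
  [0, 0, exp(-5*t)]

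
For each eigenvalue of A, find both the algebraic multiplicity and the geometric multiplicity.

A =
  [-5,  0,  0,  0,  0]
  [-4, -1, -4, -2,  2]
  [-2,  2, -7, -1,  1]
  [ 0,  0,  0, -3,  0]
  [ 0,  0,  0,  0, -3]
λ = -5: alg = 2, geom = 2; λ = -3: alg = 3, geom = 2

Step 1 — factor the characteristic polynomial to read off the algebraic multiplicities:
  χ_A(x) = (x + 3)^3*(x + 5)^2

Step 2 — compute geometric multiplicities via the rank-nullity identity g(λ) = n − rank(A − λI):
  rank(A − (-5)·I) = 3, so dim ker(A − (-5)·I) = n − 3 = 2
  rank(A − (-3)·I) = 3, so dim ker(A − (-3)·I) = n − 3 = 2

Summary:
  λ = -5: algebraic multiplicity = 2, geometric multiplicity = 2
  λ = -3: algebraic multiplicity = 3, geometric multiplicity = 2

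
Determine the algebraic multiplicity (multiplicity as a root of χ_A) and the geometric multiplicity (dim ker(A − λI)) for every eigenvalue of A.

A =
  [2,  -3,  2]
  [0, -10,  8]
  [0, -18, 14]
λ = 2: alg = 3, geom = 2

Step 1 — factor the characteristic polynomial to read off the algebraic multiplicities:
  χ_A(x) = (x - 2)^3

Step 2 — compute geometric multiplicities via the rank-nullity identity g(λ) = n − rank(A − λI):
  rank(A − (2)·I) = 1, so dim ker(A − (2)·I) = n − 1 = 2

Summary:
  λ = 2: algebraic multiplicity = 3, geometric multiplicity = 2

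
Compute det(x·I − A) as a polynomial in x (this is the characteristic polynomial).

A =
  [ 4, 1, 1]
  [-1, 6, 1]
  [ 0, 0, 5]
x^3 - 15*x^2 + 75*x - 125

Expanding det(x·I − A) (e.g. by cofactor expansion or by noting that A is similar to its Jordan form J, which has the same characteristic polynomial as A) gives
  χ_A(x) = x^3 - 15*x^2 + 75*x - 125
which factors as (x - 5)^3. The eigenvalues (with algebraic multiplicities) are λ = 5 with multiplicity 3.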